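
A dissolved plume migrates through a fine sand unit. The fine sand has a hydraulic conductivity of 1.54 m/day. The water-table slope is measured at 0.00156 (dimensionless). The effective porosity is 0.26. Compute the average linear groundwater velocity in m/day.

Hydraulic gradient i = 0.00156.
Darcy flux q = K · i = 1.540 × 0.001560 = 0.002402 m/day.
Seepage velocity v = q / n_e = 0.002402 / 0.26 = 0.009240 m/day.

0.00924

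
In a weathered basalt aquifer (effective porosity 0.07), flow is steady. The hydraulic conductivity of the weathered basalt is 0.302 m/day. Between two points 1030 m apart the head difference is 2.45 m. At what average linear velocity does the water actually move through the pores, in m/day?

0.0103

Hydraulic gradient i = Δh / L = 2.45 / 1030 = 0.002379.
Darcy flux q = K · i = 0.3020 × 0.002379 = 0.0007183 m/day.
Seepage velocity v = q / n_e = 0.0007183 / 0.07 = 0.01026 m/day.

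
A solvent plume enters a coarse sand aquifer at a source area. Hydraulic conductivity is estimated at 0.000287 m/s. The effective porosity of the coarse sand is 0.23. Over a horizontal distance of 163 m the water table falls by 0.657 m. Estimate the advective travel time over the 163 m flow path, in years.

Convert K: 0.000287 m/s × 86400 = 24.80 m/day.
Hydraulic gradient i = Δh / L = 0.657 / 163 = 0.004031.
Darcy flux q = K · i = 24.80 × 0.004031 = 0.09995 m/day.
Seepage velocity v = q / n_e = 0.09995 / 0.23 = 0.4346 m/day.
Travel time t = L / v = 163 / 0.4346 = 375.1 days = 1.027 years.

1.03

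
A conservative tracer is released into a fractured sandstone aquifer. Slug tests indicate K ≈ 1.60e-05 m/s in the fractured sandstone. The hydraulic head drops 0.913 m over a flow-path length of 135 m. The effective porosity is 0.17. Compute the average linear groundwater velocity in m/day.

0.0550

Convert K: 1.60e-05 m/s × 86400 = 1.382 m/day.
Hydraulic gradient i = Δh / L = 0.913 / 135 = 0.006763.
Darcy flux q = K · i = 1.382 × 0.006763 = 0.009349 m/day.
Seepage velocity v = q / n_e = 0.009349 / 0.17 = 0.05499 m/day.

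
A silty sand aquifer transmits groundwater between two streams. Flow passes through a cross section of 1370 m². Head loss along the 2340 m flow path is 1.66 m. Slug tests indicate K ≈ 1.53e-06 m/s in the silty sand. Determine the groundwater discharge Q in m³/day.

Convert K: 1.53e-06 m/s × 86400 = 0.1322 m/day.
Hydraulic gradient i = Δh / L = 1.66 / 2340 = 0.0007094.
Darcy's law: Q = K · A · i = 0.1322 × 1370 × 0.0007094 = 0.1285 m³/day.

0.128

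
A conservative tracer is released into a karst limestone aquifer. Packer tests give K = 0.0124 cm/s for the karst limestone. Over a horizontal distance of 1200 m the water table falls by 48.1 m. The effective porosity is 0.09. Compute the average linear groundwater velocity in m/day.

Convert K: 0.0124 cm/s × 864 = 10.71 m/day.
Hydraulic gradient i = Δh / L = 48.1 / 1200 = 0.04008.
Darcy flux q = K · i = 10.71 × 0.04008 = 0.4294 m/day.
Seepage velocity v = q / n_e = 0.4294 / 0.09 = 4.772 m/day.

4.77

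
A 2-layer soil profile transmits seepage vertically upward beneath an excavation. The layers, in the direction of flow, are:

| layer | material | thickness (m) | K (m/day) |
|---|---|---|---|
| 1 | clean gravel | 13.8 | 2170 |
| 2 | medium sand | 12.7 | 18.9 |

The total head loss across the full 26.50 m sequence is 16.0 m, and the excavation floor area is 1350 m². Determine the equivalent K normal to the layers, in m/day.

Flow is perpendicular to layering, so the layers act in series and the equivalent K is the thickness-weighted harmonic mean.
Total thickness L = 13.8 + 12.7 = 26.50 m.
Σ(b_i/K_i) = 13.8/2170 + 12.7/18.9 = 0.6783 d.
K_eq = L / Σ(b_i/K_i) = 26.50 / 0.6783 = 39.07 m/day.

39.1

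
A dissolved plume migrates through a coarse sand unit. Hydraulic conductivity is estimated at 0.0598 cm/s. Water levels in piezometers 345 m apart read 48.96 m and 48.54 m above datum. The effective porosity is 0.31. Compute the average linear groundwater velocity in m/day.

Convert K: 0.0598 cm/s × 864 = 51.67 m/day.
Hydraulic gradient i = (48.96 − 48.54) / 345 = 0.42 / 345 = 0.001217.
Darcy flux q = K · i = 51.67 × 0.001217 = 0.06290 m/day.
Seepage velocity v = q / n_e = 0.06290 / 0.31 = 0.2029 m/day.

0.203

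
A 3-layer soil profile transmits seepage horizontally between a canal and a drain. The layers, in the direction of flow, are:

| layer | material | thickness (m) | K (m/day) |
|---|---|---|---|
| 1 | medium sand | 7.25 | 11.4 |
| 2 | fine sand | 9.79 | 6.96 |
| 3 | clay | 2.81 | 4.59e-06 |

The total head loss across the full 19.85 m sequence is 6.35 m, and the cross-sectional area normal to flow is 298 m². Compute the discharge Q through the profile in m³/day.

0.00309

Flow is perpendicular to layering, so the layers act in series and the equivalent K is the thickness-weighted harmonic mean.
Total thickness L = 7.25 + 9.79 + 2.81 = 19.85 m.
Σ(b_i/K_i) = 7.25/11.4 + 9.79/6.96 + 2.81/4.59e-06 = 6.122e+05 d.
K_eq = L / Σ(b_i/K_i) = 19.85 / 6.122e+05 = 3.242e-05 m/day.
Q = K_eq · A · (Δh/L) = 3.242e-05 × 298 × (6.35/19.85) = 0.003091 m³/day.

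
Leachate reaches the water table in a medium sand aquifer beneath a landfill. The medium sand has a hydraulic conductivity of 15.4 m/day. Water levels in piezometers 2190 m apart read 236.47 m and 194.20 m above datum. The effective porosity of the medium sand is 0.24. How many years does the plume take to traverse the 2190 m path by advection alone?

Hydraulic gradient i = (236.47 − 194.20) / 2190 = 42.27 / 2190 = 0.01930.
Darcy flux q = K · i = 15.40 × 0.01930 = 0.2972 m/day.
Seepage velocity v = q / n_e = 0.2972 / 0.24 = 1.239 m/day.
Travel time t = L / v = 2190 / 1.239 = 1768 days = 4.841 years.

4.84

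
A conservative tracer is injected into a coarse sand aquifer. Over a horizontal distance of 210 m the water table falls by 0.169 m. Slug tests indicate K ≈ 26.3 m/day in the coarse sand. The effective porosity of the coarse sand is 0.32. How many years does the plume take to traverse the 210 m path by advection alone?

Hydraulic gradient i = Δh / L = 0.169 / 210 = 0.0008048.
Darcy flux q = K · i = 26.30 × 0.0008048 = 0.02117 m/day.
Seepage velocity v = q / n_e = 0.02117 / 0.32 = 0.06614 m/day.
Travel time t = L / v = 210 / 0.06614 = 3175 days = 8.693 years.

8.69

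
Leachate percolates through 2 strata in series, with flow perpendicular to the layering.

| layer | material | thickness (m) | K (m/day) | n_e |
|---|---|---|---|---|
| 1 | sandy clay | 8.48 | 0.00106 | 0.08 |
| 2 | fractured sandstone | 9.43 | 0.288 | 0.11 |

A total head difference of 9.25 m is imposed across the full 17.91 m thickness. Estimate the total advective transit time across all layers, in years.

4.08

With flow normal to the layers, continuity requires the same specific discharge q through every layer.
Σ(b_i/K_i) = 8.48/0.00106 + 9.43/0.288 = 8033 d.
q = Δh / Σ(b_i/K_i) = 9.25 / 8033 = 0.001152 m/day.
In each layer the seepage velocity is v_i = q/n_i, so the layer transit time is t_i = b_i·n_i / q:
  layer 1 (sandy clay): t_1 = 8.48 × 0.08 / 0.001152 = 589.1 d
  layer 2 (fractured sandstone): t_2 = 9.43 × 0.11 / 0.001152 = 900.8 d
Total t = Σ t_i = 1490 days = 4.079 years.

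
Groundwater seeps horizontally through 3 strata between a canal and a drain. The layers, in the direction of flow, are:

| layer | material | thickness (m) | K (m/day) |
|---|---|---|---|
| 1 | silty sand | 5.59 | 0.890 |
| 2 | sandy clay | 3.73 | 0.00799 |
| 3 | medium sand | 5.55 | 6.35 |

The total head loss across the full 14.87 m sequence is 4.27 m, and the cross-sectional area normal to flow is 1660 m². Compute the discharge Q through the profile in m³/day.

15.0

Flow is perpendicular to layering, so the layers act in series and the equivalent K is the thickness-weighted harmonic mean.
Total thickness L = 5.59 + 3.73 + 5.55 = 14.87 m.
Σ(b_i/K_i) = 5.59/0.890 + 3.73/0.00799 + 5.55/6.35 = 474.0 d.
K_eq = L / Σ(b_i/K_i) = 14.87 / 474.0 = 0.03137 m/day.
Q = K_eq · A · (Δh/L) = 0.03137 × 1660 × (4.27/14.87) = 14.95 m³/day.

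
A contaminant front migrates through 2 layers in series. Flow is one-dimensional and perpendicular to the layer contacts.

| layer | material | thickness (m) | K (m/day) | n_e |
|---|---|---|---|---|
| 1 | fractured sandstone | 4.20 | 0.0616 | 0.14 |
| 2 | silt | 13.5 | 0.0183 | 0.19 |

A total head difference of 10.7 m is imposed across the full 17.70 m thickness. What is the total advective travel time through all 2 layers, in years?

0.650

With flow normal to the layers, continuity requires the same specific discharge q through every layer.
Σ(b_i/K_i) = 4.20/0.0616 + 13.5/0.0183 = 805.9 d.
q = Δh / Σ(b_i/K_i) = 10.7 / 805.9 = 0.01328 m/day.
In each layer the seepage velocity is v_i = q/n_i, so the layer transit time is t_i = b_i·n_i / q:
  layer 1 (fractured sandstone): t_1 = 4.20 × 0.14 / 0.01328 = 44.29 d
  layer 2 (silt): t_2 = 13.5 × 0.19 / 0.01328 = 193.2 d
Total t = Σ t_i = 237.5 days = 0.6502 years.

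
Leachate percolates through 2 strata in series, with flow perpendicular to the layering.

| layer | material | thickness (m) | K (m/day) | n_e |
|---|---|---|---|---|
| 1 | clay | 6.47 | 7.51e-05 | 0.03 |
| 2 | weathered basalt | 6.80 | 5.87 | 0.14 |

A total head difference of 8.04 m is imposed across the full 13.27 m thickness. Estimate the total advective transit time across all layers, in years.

33.6

With flow normal to the layers, continuity requires the same specific discharge q through every layer.
Σ(b_i/K_i) = 6.47/7.51e-05 + 6.80/5.87 = 86153 d.
q = Δh / Σ(b_i/K_i) = 8.04 / 86153 = 9.332e-05 m/day.
In each layer the seepage velocity is v_i = q/n_i, so the layer transit time is t_i = b_i·n_i / q:
  layer 1 (clay): t_1 = 6.47 × 0.03 / 9.332e-05 = 2080 d
  layer 2 (weathered basalt): t_2 = 6.80 × 0.14 / 9.332e-05 = 10201 d
Total t = Σ t_i = 12281 days = 33.62 years.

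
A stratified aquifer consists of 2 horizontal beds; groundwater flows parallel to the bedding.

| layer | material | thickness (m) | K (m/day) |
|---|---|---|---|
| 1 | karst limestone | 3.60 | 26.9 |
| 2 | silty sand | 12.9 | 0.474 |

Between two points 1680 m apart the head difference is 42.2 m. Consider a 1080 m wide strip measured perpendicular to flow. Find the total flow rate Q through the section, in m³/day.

Flow is parallel to layering, so each bed carries its own Darcy discharge and the transmissivities add.
Σ(K_i·b_i) = 26.9×3.60 + 0.474×12.9 = 103.0 m²/day.
Hydraulic gradient i = Δh / L = 42.2 / 1680 = 0.02512.
Q = Σ(K_i·b_i) · W · i = 103.0 × 1080 × 0.02512 = 2793 m³/day.

2790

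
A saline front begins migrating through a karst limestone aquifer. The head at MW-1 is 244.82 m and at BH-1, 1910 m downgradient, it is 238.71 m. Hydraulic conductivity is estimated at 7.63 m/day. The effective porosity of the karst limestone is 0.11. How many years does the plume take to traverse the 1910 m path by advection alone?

23.6

Hydraulic gradient i = (244.82 − 238.71) / 1910 = 6.11 / 1910 = 0.003199.
Darcy flux q = K · i = 7.630 × 0.003199 = 0.02441 m/day.
Seepage velocity v = q / n_e = 0.02441 / 0.11 = 0.2219 m/day.
Travel time t = L / v = 1910 / 0.2219 = 8608 days = 23.57 years.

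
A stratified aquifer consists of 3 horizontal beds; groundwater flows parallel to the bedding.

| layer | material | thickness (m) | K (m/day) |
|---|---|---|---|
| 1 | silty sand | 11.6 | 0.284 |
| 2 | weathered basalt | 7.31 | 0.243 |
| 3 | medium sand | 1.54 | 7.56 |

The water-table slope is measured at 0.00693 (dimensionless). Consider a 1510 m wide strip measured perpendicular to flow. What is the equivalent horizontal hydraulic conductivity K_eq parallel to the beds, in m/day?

0.817

Flow is parallel to layering, so each bed carries its own Darcy discharge and the transmissivities add.
Σ(K_i·b_i) = 0.284×11.6 + 0.243×7.31 + 7.56×1.54 = 16.71 m²/day.
Total thickness b = 20.45 m, so K_eq = Σ(K_i·b_i)/b = 0.8173 m/day.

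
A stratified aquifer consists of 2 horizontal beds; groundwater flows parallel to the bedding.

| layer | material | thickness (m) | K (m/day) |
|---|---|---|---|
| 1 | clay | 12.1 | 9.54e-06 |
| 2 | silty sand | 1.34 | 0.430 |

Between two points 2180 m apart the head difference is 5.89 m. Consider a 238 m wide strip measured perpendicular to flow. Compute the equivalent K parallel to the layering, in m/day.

0.0429

Flow is parallel to layering, so each bed carries its own Darcy discharge and the transmissivities add.
Σ(K_i·b_i) = 9.54e-06×12.1 + 0.430×1.34 = 0.5763 m²/day.
Total thickness b = 13.44 m, so K_eq = Σ(K_i·b_i)/b = 0.04288 m/day.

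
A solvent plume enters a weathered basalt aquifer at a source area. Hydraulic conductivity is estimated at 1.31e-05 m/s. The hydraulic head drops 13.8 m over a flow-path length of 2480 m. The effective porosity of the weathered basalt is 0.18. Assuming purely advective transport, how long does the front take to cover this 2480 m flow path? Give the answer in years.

194

Convert K: 1.31e-05 m/s × 86400 = 1.132 m/day.
Hydraulic gradient i = Δh / L = 13.8 / 2480 = 0.005565.
Darcy flux q = K · i = 1.132 × 0.005565 = 0.006298 m/day.
Seepage velocity v = q / n_e = 0.006298 / 0.18 = 0.03499 m/day.
Travel time t = L / v = 2480 / 0.03499 = 70878 days = 194.1 years.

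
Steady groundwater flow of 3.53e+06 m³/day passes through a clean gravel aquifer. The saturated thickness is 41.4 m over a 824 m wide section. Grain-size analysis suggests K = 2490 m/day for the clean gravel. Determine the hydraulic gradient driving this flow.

Cross-sectional area A = 824 × 41.4 = 34114 m².
From Q = K·A·i, i = Q / (K·A) = 3.53e+06 / (2490 × 34114) = 0.04156.

0.0416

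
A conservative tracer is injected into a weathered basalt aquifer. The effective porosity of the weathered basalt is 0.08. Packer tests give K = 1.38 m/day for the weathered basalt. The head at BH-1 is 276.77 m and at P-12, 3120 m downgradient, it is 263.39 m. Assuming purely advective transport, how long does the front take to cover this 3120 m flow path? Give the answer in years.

Hydraulic gradient i = (276.77 − 263.39) / 3120 = 13.38 / 3120 = 0.004288.
Darcy flux q = K · i = 1.380 × 0.004288 = 0.005918 m/day.
Seepage velocity v = q / n_e = 0.005918 / 0.08 = 0.07398 m/day.
Travel time t = L / v = 3120 / 0.07398 = 42176 days = 115.5 years.

115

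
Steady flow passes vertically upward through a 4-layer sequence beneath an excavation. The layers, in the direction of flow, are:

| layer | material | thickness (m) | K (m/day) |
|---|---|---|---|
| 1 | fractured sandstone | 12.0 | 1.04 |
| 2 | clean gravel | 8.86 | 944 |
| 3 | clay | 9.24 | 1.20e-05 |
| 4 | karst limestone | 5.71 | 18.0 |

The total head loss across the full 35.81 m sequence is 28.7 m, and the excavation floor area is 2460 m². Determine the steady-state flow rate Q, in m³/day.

0.0917

Flow is perpendicular to layering, so the layers act in series and the equivalent K is the thickness-weighted harmonic mean.
Total thickness L = 12.0 + 8.86 + 9.24 + 5.71 = 35.81 m.
Σ(b_i/K_i) = 12.0/1.04 + 8.86/944 + 9.24/1.20e-05 + 5.71/18.0 = 7.700e+05 d.
K_eq = L / Σ(b_i/K_i) = 35.81 / 7.700e+05 = 4.651e-05 m/day.
Q = K_eq · A · (Δh/L) = 4.651e-05 × 2460 × (28.7/35.81) = 0.09169 m³/day.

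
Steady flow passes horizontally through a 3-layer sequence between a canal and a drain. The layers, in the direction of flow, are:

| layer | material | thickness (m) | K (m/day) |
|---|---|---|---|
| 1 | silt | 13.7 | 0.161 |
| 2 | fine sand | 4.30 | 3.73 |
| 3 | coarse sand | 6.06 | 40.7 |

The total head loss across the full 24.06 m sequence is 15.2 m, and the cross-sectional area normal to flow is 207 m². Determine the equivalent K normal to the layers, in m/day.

Flow is perpendicular to layering, so the layers act in series and the equivalent K is the thickness-weighted harmonic mean.
Total thickness L = 13.7 + 4.30 + 6.06 = 24.06 m.
Σ(b_i/K_i) = 13.7/0.161 + 4.30/3.73 + 6.06/40.7 = 86.39 d.
K_eq = L / Σ(b_i/K_i) = 24.06 / 86.39 = 0.2785 m/day.

0.278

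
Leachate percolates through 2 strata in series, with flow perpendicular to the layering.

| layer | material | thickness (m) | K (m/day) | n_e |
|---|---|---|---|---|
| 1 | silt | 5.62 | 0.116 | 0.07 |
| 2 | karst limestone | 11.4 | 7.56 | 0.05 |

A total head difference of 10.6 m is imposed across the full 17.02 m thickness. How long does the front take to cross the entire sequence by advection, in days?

With flow normal to the layers, continuity requires the same specific discharge q through every layer.
Σ(b_i/K_i) = 5.62/0.116 + 11.4/7.56 = 49.96 d.
q = Δh / Σ(b_i/K_i) = 10.6 / 49.96 = 0.2122 m/day.
In each layer the seepage velocity is v_i = q/n_i, so the layer transit time is t_i = b_i·n_i / q:
  layer 1 (silt): t_1 = 5.62 × 0.07 / 0.2122 = 1.854 d
  layer 2 (karst limestone): t_2 = 11.4 × 0.05 / 0.2122 = 2.686 d
Total t = Σ t_i = 4.540 days.

4.54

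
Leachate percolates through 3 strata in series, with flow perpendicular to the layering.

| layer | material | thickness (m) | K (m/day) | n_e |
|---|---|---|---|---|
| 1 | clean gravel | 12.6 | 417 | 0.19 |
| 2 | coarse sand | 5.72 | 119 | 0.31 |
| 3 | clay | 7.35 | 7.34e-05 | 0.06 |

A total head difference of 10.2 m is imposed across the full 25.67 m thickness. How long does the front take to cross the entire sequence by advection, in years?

124

With flow normal to the layers, continuity requires the same specific discharge q through every layer.
Σ(b_i/K_i) = 12.6/417 + 5.72/119 + 7.35/7.34e-05 = 1.001e+05 d.
q = Δh / Σ(b_i/K_i) = 10.2 / 1.001e+05 = 0.0001019 m/day.
In each layer the seepage velocity is v_i = q/n_i, so the layer transit time is t_i = b_i·n_i / q:
  layer 1 (clean gravel): t_1 = 12.6 × 0.19 / 0.0001019 = 23503 d
  layer 2 (coarse sand): t_2 = 5.72 × 0.31 / 0.0001019 = 17408 d
  layer 3 (clay): t_3 = 7.35 × 0.06 / 0.0001019 = 4329 d
Total t = Σ t_i = 45240 days = 123.9 years.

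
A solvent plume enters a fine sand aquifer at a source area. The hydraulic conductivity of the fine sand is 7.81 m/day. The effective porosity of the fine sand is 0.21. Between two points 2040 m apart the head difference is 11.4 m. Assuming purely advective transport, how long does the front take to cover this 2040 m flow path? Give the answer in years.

26.9

Hydraulic gradient i = Δh / L = 11.4 / 2040 = 0.005588.
Darcy flux q = K · i = 7.810 × 0.005588 = 0.04364 m/day.
Seepage velocity v = q / n_e = 0.04364 / 0.21 = 0.2078 m/day.
Travel time t = L / v = 2040 / 0.2078 = 9816 days = 26.87 years.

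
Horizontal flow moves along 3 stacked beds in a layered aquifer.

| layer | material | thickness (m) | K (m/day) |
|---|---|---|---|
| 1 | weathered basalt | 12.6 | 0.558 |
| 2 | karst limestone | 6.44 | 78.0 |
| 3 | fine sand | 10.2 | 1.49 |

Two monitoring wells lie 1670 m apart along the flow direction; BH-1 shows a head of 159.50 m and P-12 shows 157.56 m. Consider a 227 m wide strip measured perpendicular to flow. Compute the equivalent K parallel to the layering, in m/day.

Flow is parallel to layering, so each bed carries its own Darcy discharge and the transmissivities add.
Σ(K_i·b_i) = 0.558×12.6 + 78.0×6.44 + 1.49×10.2 = 524.5 m²/day.
Total thickness b = 29.24 m, so K_eq = Σ(K_i·b_i)/b = 17.94 m/day.

17.9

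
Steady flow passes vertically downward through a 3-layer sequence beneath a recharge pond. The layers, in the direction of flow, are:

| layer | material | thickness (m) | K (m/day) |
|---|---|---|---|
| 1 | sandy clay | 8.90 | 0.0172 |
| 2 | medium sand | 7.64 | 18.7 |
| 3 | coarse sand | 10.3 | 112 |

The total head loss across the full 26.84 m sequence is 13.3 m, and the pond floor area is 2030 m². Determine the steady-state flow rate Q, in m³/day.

52.1

Flow is perpendicular to layering, so the layers act in series and the equivalent K is the thickness-weighted harmonic mean.
Total thickness L = 8.90 + 7.64 + 10.3 = 26.84 m.
Σ(b_i/K_i) = 8.90/0.0172 + 7.64/18.7 + 10.3/112 = 517.9 d.
K_eq = L / Σ(b_i/K_i) = 26.84 / 517.9 = 0.05182 m/day.
Q = K_eq · A · (Δh/L) = 0.05182 × 2030 × (13.3/26.84) = 52.13 m³/day.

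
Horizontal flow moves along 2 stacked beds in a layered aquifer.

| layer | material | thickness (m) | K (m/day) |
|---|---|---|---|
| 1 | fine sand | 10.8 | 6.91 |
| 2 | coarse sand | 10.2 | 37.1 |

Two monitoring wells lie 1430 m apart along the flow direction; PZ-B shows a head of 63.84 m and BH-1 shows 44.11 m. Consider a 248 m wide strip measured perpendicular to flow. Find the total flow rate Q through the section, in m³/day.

Flow is parallel to layering, so each bed carries its own Darcy discharge and the transmissivities add.
Σ(K_i·b_i) = 6.91×10.8 + 37.1×10.2 = 453.0 m²/day.
Hydraulic gradient i = (63.84 − 44.11) / 1430 = 19.73 / 1430 = 0.01380.
Q = Σ(K_i·b_i) · W · i = 453.0 × 248 × 0.01380 = 1550 m³/day.

1550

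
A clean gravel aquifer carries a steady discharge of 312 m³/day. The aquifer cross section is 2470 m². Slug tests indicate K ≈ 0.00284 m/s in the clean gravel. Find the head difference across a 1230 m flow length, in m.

Convert K: 0.00284 m/s × 86400 = 245.4 m/day.
From Q = K·A·i, i = Q / (K·A) = 312 / (245.4 × 2470) = 0.0005148.
Head loss Δh = i · L = 0.0005148 × 1230 = 0.6332 m.

0.633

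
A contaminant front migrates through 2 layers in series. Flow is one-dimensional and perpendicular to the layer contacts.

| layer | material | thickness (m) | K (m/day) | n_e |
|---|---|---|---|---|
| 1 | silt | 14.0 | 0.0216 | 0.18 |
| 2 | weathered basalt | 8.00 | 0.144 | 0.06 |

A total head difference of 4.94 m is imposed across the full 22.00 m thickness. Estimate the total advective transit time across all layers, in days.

With flow normal to the layers, continuity requires the same specific discharge q through every layer.
Σ(b_i/K_i) = 14.0/0.0216 + 8.00/0.144 = 703.7 d.
q = Δh / Σ(b_i/K_i) = 4.94 / 703.7 = 0.007020 m/day.
In each layer the seepage velocity is v_i = q/n_i, so the layer transit time is t_i = b_i·n_i / q:
  layer 1 (silt): t_1 = 14.0 × 0.18 / 0.007020 = 359.0 d
  layer 2 (weathered basalt): t_2 = 8.00 × 0.06 / 0.007020 = 68.38 d
Total t = Σ t_i = 427.4 days.

427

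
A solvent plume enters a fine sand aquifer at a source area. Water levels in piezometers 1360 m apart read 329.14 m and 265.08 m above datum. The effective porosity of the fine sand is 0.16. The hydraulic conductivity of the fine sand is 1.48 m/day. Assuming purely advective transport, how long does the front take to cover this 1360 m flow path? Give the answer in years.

Hydraulic gradient i = (329.14 − 265.08) / 1360 = 64.06 / 1360 = 0.04710.
Darcy flux q = K · i = 1.480 × 0.04710 = 0.06971 m/day.
Seepage velocity v = q / n_e = 0.06971 / 0.16 = 0.4357 m/day.
Travel time t = L / v = 1360 / 0.4357 = 3121 days = 8.546 years.

8.55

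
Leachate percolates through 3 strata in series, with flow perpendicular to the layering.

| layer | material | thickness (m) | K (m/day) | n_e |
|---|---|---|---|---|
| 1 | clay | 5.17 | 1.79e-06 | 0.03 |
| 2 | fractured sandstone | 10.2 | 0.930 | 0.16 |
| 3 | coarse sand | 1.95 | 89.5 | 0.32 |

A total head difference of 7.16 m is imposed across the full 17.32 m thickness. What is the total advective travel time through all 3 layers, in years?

With flow normal to the layers, continuity requires the same specific discharge q through every layer.
Σ(b_i/K_i) = 5.17/1.79e-06 + 10.2/0.930 + 1.95/89.5 = 2.888e+06 d.
q = Δh / Σ(b_i/K_i) = 7.16 / 2.888e+06 = 2.479e-06 m/day.
In each layer the seepage velocity is v_i = q/n_i, so the layer transit time is t_i = b_i·n_i / q:
  layer 1 (clay): t_1 = 5.17 × 0.03 / 2.479e-06 = 62566 d
  layer 2 (fractured sandstone): t_2 = 10.2 × 0.16 / 2.479e-06 = 6.583e+05 d
  layer 3 (coarse sand): t_3 = 1.95 × 0.32 / 2.479e-06 = 2.517e+05 d
Total t = Σ t_i = 9.726e+05 days = 2663 years.

2660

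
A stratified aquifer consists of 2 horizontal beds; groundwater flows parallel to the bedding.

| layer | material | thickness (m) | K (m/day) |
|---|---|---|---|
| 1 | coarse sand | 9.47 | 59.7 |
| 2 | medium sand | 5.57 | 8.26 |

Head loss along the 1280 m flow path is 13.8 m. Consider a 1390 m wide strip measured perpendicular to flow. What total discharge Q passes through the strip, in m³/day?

9160

Flow is parallel to layering, so each bed carries its own Darcy discharge and the transmissivities add.
Σ(K_i·b_i) = 59.7×9.47 + 8.26×5.57 = 611.4 m²/day.
Hydraulic gradient i = Δh / L = 13.8 / 1280 = 0.01078.
Q = Σ(K_i·b_i) · W · i = 611.4 × 1390 × 0.01078 = 9162 m³/day.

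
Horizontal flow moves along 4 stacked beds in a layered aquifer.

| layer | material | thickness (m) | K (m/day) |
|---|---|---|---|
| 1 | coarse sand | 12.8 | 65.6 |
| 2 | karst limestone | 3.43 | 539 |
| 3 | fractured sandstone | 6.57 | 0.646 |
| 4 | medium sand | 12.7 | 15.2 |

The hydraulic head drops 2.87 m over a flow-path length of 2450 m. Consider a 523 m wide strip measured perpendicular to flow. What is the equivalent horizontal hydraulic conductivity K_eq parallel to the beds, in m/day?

Flow is parallel to layering, so each bed carries its own Darcy discharge and the transmissivities add.
Σ(K_i·b_i) = 65.6×12.8 + 539×3.43 + 0.646×6.57 + 15.2×12.7 = 2886 m²/day.
Total thickness b = 35.50 m, so K_eq = Σ(K_i·b_i)/b = 81.29 m/day.

81.3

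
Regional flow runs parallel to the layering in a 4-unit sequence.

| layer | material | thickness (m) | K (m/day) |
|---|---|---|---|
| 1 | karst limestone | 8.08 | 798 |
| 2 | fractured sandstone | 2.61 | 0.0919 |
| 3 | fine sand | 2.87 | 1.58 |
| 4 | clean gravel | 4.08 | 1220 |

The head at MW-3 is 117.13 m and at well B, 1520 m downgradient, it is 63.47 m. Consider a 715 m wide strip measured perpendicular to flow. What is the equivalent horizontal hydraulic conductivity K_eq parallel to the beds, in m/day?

648

Flow is parallel to layering, so each bed carries its own Darcy discharge and the transmissivities add.
Σ(K_i·b_i) = 798×8.08 + 0.0919×2.61 + 1.58×2.87 + 1220×4.08 = 11430 m²/day.
Total thickness b = 17.64 m, so K_eq = Σ(K_i·b_i)/b = 648.0 m/day.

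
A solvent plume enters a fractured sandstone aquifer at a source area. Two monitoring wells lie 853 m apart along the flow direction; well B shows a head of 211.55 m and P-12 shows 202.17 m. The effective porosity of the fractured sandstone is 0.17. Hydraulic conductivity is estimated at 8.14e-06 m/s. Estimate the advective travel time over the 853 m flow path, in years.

Convert K: 8.14e-06 m/s × 86400 = 0.7033 m/day.
Hydraulic gradient i = (211.55 − 202.17) / 853 = 9.38 / 853 = 0.01100.
Darcy flux q = K · i = 0.7033 × 0.01100 = 0.007734 m/day.
Seepage velocity v = q / n_e = 0.007734 / 0.17 = 0.04549 m/day.
Travel time t = L / v = 853 / 0.04549 = 18750 days = 51.34 years.

51.3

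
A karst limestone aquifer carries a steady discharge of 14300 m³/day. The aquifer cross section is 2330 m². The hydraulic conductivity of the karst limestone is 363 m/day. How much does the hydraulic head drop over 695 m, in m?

11.8

From Q = K·A·i, i = Q / (K·A) = 14300 / (363.0 × 2330) = 0.01691.
Head loss Δh = i · L = 0.01691 × 695 = 11.75 m.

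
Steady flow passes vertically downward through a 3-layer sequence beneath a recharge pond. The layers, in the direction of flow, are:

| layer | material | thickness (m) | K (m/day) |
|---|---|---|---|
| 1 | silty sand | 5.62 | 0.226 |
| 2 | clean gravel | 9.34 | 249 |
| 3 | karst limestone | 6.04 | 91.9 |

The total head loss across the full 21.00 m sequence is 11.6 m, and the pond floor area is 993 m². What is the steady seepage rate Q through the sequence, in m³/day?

461

Flow is perpendicular to layering, so the layers act in series and the equivalent K is the thickness-weighted harmonic mean.
Total thickness L = 5.62 + 9.34 + 6.04 = 21.00 m.
Σ(b_i/K_i) = 5.62/0.226 + 9.34/249 + 6.04/91.9 = 24.97 d.
K_eq = L / Σ(b_i/K_i) = 21.00 / 24.97 = 0.8410 m/day.
Q = K_eq · A · (Δh/L) = 0.8410 × 993 × (11.6/21.00) = 461.3 m³/day.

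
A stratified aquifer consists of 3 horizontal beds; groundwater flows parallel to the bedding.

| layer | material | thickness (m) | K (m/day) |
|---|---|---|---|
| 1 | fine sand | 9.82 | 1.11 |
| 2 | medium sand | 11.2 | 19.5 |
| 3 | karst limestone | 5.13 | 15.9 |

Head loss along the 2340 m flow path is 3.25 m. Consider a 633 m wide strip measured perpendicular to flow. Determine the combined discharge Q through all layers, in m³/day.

273

Flow is parallel to layering, so each bed carries its own Darcy discharge and the transmissivities add.
Σ(K_i·b_i) = 1.11×9.82 + 19.5×11.2 + 15.9×5.13 = 310.9 m²/day.
Hydraulic gradient i = Δh / L = 3.25 / 2340 = 0.001389.
Q = Σ(K_i·b_i) · W · i = 310.9 × 633 × 0.001389 = 273.3 m³/day.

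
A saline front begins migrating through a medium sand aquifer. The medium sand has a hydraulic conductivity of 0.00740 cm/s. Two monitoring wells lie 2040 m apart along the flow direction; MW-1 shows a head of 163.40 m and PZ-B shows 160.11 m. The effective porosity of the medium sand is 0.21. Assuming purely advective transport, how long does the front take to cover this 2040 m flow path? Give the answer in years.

Convert K: 0.00740 cm/s × 864 = 6.394 m/day.
Hydraulic gradient i = (163.40 − 160.11) / 2040 = 3.29 / 2040 = 0.001613.
Darcy flux q = K · i = 6.394 × 0.001613 = 0.01031 m/day.
Seepage velocity v = q / n_e = 0.01031 / 0.21 = 0.04910 m/day.
Travel time t = L / v = 2040 / 0.04910 = 41547 days = 113.7 years.

114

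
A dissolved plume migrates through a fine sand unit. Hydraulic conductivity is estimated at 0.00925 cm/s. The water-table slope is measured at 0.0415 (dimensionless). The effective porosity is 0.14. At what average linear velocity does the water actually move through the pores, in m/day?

2.37

Convert K: 0.00925 cm/s × 864 = 7.992 m/day.
Hydraulic gradient i = 0.0415.
Darcy flux q = K · i = 7.992 × 0.04150 = 0.3317 m/day.
Seepage velocity v = q / n_e = 0.3317 / 0.14 = 2.369 m/day.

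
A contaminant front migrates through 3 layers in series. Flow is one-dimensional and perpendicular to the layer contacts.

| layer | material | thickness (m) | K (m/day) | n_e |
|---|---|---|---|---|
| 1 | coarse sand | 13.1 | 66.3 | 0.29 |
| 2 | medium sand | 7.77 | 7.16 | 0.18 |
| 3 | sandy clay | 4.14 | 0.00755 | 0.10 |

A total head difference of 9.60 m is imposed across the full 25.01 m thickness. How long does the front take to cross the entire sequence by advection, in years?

0.880

With flow normal to the layers, continuity requires the same specific discharge q through every layer.
Σ(b_i/K_i) = 13.1/66.3 + 7.77/7.16 + 4.14/0.00755 = 549.6 d.
q = Δh / Σ(b_i/K_i) = 9.60 / 549.6 = 0.01747 m/day.
In each layer the seepage velocity is v_i = q/n_i, so the layer transit time is t_i = b_i·n_i / q:
  layer 1 (coarse sand): t_1 = 13.1 × 0.29 / 0.01747 = 217.5 d
  layer 2 (medium sand): t_2 = 7.77 × 0.18 / 0.01747 = 80.07 d
  layer 3 (sandy clay): t_3 = 4.14 × 0.10 / 0.01747 = 23.70 d
Total t = Σ t_i = 321.3 days = 0.8796 years.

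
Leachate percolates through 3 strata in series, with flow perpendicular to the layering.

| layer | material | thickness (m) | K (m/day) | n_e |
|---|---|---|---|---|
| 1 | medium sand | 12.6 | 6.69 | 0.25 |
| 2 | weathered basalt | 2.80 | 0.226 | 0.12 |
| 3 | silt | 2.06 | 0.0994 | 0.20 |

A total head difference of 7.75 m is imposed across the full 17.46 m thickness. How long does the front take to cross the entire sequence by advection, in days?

With flow normal to the layers, continuity requires the same specific discharge q through every layer.
Σ(b_i/K_i) = 12.6/6.69 + 2.80/0.226 + 2.06/0.0994 = 35.00 d.
q = Δh / Σ(b_i/K_i) = 7.75 / 35.00 = 0.2214 m/day.
In each layer the seepage velocity is v_i = q/n_i, so the layer transit time is t_i = b_i·n_i / q:
  layer 1 (medium sand): t_1 = 12.6 × 0.25 / 0.2214 = 14.22 d
  layer 2 (weathered basalt): t_2 = 2.80 × 0.12 / 0.2214 = 1.517 d
  layer 3 (silt): t_3 = 2.06 × 0.20 / 0.2214 = 1.860 d
Total t = Σ t_i = 17.60 days.

17.6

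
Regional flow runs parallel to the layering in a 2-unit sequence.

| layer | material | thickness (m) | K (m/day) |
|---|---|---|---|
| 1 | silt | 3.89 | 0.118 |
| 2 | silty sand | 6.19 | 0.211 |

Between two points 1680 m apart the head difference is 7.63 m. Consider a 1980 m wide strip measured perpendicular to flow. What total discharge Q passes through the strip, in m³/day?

Flow is parallel to layering, so each bed carries its own Darcy discharge and the transmissivities add.
Σ(K_i·b_i) = 0.118×3.89 + 0.211×6.19 = 1.765 m²/day.
Hydraulic gradient i = Δh / L = 7.63 / 1680 = 0.004542.
Q = Σ(K_i·b_i) · W · i = 1.765 × 1980 × 0.004542 = 15.87 m³/day.

15.9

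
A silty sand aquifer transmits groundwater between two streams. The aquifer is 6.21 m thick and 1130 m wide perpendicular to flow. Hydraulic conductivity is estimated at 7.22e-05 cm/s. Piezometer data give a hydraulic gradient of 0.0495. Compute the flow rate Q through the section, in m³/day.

Convert K: 7.22e-05 cm/s × 864 = 0.06238 m/day.
Cross-sectional area A = 1130 × 6.21 = 7017 m².
Hydraulic gradient i = 0.0495.
Darcy's law: Q = K · A · i = 0.06238 × 7017 × 0.04950 = 21.67 m³/day.

21.7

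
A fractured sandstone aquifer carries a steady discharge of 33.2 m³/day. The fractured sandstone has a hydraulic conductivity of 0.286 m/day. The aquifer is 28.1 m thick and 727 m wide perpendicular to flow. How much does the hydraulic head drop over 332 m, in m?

Cross-sectional area A = 727 × 28.1 = 20429 m².
From Q = K·A·i, i = Q / (K·A) = 33.2 / (0.2860 × 20429) = 0.005682.
Head loss Δh = i · L = 0.005682 × 332 = 1.887 m.

1.89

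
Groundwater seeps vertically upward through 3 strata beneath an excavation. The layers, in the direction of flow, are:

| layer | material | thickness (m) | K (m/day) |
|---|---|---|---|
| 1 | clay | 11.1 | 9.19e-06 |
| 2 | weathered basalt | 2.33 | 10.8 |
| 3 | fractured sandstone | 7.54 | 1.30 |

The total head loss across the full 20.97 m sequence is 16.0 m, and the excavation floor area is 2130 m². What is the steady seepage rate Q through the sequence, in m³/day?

0.0282

Flow is perpendicular to layering, so the layers act in series and the equivalent K is the thickness-weighted harmonic mean.
Total thickness L = 11.1 + 2.33 + 7.54 = 20.97 m.
Σ(b_i/K_i) = 11.1/9.19e-06 + 2.33/10.8 + 7.54/1.30 = 1.208e+06 d.
K_eq = L / Σ(b_i/K_i) = 20.97 / 1.208e+06 = 1.736e-05 m/day.
Q = K_eq · A · (Δh/L) = 1.736e-05 × 2130 × (16.0/20.97) = 0.02822 m³/day.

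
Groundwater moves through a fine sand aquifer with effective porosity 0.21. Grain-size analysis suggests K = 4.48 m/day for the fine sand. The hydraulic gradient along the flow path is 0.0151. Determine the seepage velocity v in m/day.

Hydraulic gradient i = 0.0151.
Darcy flux q = K · i = 4.480 × 0.01510 = 0.06765 m/day.
Seepage velocity v = q / n_e = 0.06765 / 0.21 = 0.3221 m/day.

0.322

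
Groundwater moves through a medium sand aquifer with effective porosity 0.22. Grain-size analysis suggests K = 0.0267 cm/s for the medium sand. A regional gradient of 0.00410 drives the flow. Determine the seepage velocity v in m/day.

Convert K: 0.0267 cm/s × 864 = 23.07 m/day.
Hydraulic gradient i = 0.00410.
Darcy flux q = K · i = 23.07 × 0.004100 = 0.09458 m/day.
Seepage velocity v = q / n_e = 0.09458 / 0.22 = 0.4299 m/day.

0.430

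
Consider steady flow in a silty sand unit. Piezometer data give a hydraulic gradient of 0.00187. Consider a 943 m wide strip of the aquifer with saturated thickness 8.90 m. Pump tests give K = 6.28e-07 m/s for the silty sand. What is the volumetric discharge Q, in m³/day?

0.852

Convert K: 6.28e-07 m/s × 86400 = 0.05426 m/day.
Cross-sectional area A = 943 × 8.90 = 8393 m².
Hydraulic gradient i = 0.00187.
Darcy's law: Q = K · A · i = 0.05426 × 8393 × 0.001870 = 0.8516 m³/day.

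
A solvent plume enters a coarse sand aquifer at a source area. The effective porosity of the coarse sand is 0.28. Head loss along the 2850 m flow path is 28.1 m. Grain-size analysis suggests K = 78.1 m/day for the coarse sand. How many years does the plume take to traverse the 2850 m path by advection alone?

Hydraulic gradient i = Δh / L = 28.1 / 2850 = 0.009860.
Darcy flux q = K · i = 78.10 × 0.009860 = 0.7700 m/day.
Seepage velocity v = q / n_e = 0.7700 / 0.28 = 2.750 m/day.
Travel time t = L / v = 2850 / 2.750 = 1036 days = 2.837 years.

2.84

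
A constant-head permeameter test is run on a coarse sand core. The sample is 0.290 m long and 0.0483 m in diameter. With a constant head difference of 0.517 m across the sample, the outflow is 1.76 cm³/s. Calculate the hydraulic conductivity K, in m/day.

46.6

Cross-sectional area A = π·(d/2)² = π × (0.0483/2)² = 0.001832 m².
Convert discharge: 1.76 cm³/s = 1.760e-06 m³/s.
Darcy's law rearranged: K = Q·L / (A·Δh) = 1.760e-06 × 0.290 / (0.001832 × 0.517) = 0.0005388 m/s = 46.55 m/day.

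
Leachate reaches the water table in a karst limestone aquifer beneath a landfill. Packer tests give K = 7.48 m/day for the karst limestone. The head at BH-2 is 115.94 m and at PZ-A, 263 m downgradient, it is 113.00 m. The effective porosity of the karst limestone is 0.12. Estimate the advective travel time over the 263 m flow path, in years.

Hydraulic gradient i = (115.94 − 113.00) / 263 = 2.94 / 263 = 0.01118.
Darcy flux q = K · i = 7.480 × 0.01118 = 0.08362 m/day.
Seepage velocity v = q / n_e = 0.08362 / 0.12 = 0.6968 m/day.
Travel time t = L / v = 263 / 0.6968 = 377.4 days = 1.033 years.

1.03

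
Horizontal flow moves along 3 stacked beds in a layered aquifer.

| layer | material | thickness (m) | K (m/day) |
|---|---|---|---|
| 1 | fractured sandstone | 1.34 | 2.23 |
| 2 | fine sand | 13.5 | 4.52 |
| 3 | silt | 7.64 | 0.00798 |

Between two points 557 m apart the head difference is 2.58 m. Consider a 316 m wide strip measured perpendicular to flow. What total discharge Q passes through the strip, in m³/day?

Flow is parallel to layering, so each bed carries its own Darcy discharge and the transmissivities add.
Σ(K_i·b_i) = 2.23×1.34 + 4.52×13.5 + 0.00798×7.64 = 64.07 m²/day.
Hydraulic gradient i = Δh / L = 2.58 / 557 = 0.004632.
Q = Σ(K_i·b_i) · W · i = 64.07 × 316 × 0.004632 = 93.78 m³/day.

93.8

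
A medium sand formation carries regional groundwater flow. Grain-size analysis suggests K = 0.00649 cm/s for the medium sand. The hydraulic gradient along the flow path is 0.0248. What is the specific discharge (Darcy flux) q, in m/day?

0.139

Convert K: 0.00649 cm/s × 864 = 5.607 m/day.
Hydraulic gradient i = 0.0248.
Specific discharge q = K · i = 5.607 × 0.02480 = 0.1391 m/day.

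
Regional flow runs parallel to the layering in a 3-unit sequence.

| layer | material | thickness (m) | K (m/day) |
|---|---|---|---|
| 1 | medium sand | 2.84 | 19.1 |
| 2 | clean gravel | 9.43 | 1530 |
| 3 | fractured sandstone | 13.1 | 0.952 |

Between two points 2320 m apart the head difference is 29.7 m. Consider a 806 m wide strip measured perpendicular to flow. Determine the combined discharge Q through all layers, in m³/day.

Flow is parallel to layering, so each bed carries its own Darcy discharge and the transmissivities add.
Σ(K_i·b_i) = 19.1×2.84 + 1530×9.43 + 0.952×13.1 = 14495 m²/day.
Hydraulic gradient i = Δh / L = 29.7 / 2320 = 0.01280.
Q = Σ(K_i·b_i) · W · i = 14495 × 806 × 0.01280 = 1.496e+05 m³/day.

150000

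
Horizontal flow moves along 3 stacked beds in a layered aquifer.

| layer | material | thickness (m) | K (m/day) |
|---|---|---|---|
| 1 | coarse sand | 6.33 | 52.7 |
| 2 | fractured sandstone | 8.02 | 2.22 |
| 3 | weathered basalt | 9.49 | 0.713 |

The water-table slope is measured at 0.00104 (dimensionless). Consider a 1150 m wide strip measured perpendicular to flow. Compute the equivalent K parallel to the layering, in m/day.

Flow is parallel to layering, so each bed carries its own Darcy discharge and the transmissivities add.
Σ(K_i·b_i) = 52.7×6.33 + 2.22×8.02 + 0.713×9.49 = 358.2 m²/day.
Total thickness b = 23.84 m, so K_eq = Σ(K_i·b_i)/b = 15.02 m/day.

15.0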